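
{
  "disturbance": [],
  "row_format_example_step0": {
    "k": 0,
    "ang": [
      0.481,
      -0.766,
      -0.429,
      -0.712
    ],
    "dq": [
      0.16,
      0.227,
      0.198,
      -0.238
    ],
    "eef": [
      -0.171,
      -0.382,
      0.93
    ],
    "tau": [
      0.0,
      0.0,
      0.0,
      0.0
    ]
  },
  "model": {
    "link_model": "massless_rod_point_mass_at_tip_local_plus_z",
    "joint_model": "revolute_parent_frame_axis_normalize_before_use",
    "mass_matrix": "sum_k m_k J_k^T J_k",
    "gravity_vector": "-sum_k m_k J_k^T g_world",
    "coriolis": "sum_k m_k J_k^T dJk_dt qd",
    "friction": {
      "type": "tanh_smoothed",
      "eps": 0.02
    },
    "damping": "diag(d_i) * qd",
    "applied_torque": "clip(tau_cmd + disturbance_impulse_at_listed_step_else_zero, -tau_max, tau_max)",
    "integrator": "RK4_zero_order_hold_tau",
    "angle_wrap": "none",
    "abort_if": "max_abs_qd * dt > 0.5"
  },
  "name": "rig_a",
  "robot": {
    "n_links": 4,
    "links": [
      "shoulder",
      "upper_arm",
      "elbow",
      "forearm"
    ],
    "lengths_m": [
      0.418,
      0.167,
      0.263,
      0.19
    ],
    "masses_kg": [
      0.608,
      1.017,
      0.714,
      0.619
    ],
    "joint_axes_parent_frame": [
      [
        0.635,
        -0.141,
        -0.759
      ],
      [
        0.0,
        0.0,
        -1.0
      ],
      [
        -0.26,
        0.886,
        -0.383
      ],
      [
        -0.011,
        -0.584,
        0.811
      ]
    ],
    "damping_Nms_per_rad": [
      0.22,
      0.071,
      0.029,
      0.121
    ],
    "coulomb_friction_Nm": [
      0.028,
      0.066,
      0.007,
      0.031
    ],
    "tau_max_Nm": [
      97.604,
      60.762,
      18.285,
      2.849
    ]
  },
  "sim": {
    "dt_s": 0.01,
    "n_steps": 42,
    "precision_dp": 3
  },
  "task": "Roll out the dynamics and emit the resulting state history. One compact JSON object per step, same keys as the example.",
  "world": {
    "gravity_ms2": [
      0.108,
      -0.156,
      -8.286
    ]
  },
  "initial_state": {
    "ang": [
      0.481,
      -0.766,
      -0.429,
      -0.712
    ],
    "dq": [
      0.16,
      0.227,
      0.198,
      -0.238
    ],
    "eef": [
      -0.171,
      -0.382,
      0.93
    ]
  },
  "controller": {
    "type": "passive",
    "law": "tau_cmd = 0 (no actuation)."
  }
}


{"k":1,"ang":[0.483,-0.764,-0.428,-0.716],"dq":[0.176,0.128,0.053,-0.449],"eef":[-0.171,-0.383,0.93],"tau":[0.0,0.0,0.0,0.0]}
{"k":2,"ang":[0.485,-0.764,-0.428,-0.721],"dq":[0.193,0.014,-0.081,-0.604],"eef":[-0.172,-0.383,0.93],"tau":[0.0,0.0,0.0,0.0]}
{"k":3,"ang":[0.487,-0.764,-0.429,-0.728],"dq":[0.213,-0.04,-0.213,-0.79],"eef":[-0.172,-0.385,0.929],"tau":[0.0,0.0,0.0,0.0]}
{"k":4,"ang":[0.489,-0.764,-0.432,-0.736],"dq":[0.233,-0.058,-0.34,-0.971],"eef":[-0.173,-0.386,0.928],"tau":[0.0,0.0,0.0,0.0]}
{"k":5,"ang":[0.491,-0.765,-0.436,-0.747],"dq":[0.254,-0.097,-0.46,-1.094],"eef":[-0.174,-0.388,0.926],"tau":[0.0,0.0,0.0,0.0]}
{"k":6,"ang":[0.494,-0.766,-0.441,-0.758],"dq":[0.276,-0.149,-0.575,-1.178],"eef":[-0.175,-0.391,0.924],"tau":[0.0,0.0,0.0,0.0]}
{"k":7,"ang":[0.497,-0.768,-0.448,-0.77],"dq":[0.298,-0.208,-0.689,-1.237],"eef":[-0.176,-0.394,0.922],"tau":[0.0,0.0,0.0,0.0]}
{"k":8,"ang":[0.5,-0.77,-0.455,-0.783],"dq":[0.32,-0.269,-0.802,-1.28],"eef":[-0.177,-0.397,0.92],"tau":[0.0,0.0,0.0,0.0]}
{"k":9,"ang":[0.503,-0.773,-0.464,-0.796],"dq":[0.342,-0.33,-0.915,-1.309],"eef":[-0.179,-0.4,0.917],"tau":[0.0,0.0,0.0,0.0]}
{"k":10,"ang":[0.507,-0.777,-0.473,-0.809],"dq":[0.365,-0.389,-1.028,-1.329],"eef":[-0.181,-0.404,0.914],"tau":[0.0,0.0,0.0,0.0]}
{"k":11,"ang":[0.51,-0.781,-0.484,-0.822],"dq":[0.388,-0.445,-1.143,-1.341],"eef":[-0.183,-0.408,0.911],"tau":[0.0,0.0,0.0,0.0]}
{"k":12,"ang":[0.514,-0.786,-0.496,-0.836],"dq":[0.411,-0.497,-1.259,-1.346],"eef":[-0.186,-0.413,0.907],"tau":[0.0,0.0,0.0,0.0]}
{"k":13,"ang":[0.519,-0.791,-0.509,-0.849],"dq":[0.435,-0.545,-1.377,-1.344],"eef":[-0.189,-0.418,0.903],"tau":[0.0,0.0,0.0,0.0]}
{"k":14,"ang":[0.523,-0.797,-0.524,-0.863],"dq":[0.459,-0.589,-1.497,-1.336],"eef":[-0.192,-0.423,0.898],"tau":[0.0,0.0,0.0,0.0]}
{"k":15,"ang":[0.528,-0.803,-0.539,-0.876],"dq":[0.484,-0.628,-1.618,-1.321],"eef":[-0.195,-0.429,0.893],"tau":[0.0,0.0,0.0,0.0]}
{"k":16,"ang":[0.533,-0.809,-0.556,-0.889],"dq":[0.509,-0.663,-1.741,-1.3],"eef":[-0.199,-0.435,0.888],"tau":[0.0,0.0,0.0,0.0]}
{"k":17,"ang":[0.538,-0.816,-0.574,-0.902],"dq":[0.536,-0.695,-1.865,-1.273],"eef":[-0.203,-0.442,0.882],"tau":[0.0,0.0,0.0,0.0]}
{"k":18,"ang":[0.544,-0.823,-0.593,-0.915],"dq":[0.564,-0.723,-1.99,-1.24],"eef":[-0.207,-0.448,0.875],"tau":[0.0,0.0,0.0,0.0]}
{"k":19,"ang":[0.549,-0.831,-0.614,-0.927],"dq":[0.593,-0.748,-2.117,-1.2],"eef":[-0.211,-0.455,0.869],"tau":[0.0,0.0,0.0,0.0]}
{"k":20,"ang":[0.555,-0.838,-0.636,-0.939],"dq":[0.624,-0.77,-2.244,-1.153],"eef":[-0.216,-0.463,0.861],"tau":[0.0,0.0,0.0,0.0]}
{"k":21,"ang":[0.562,-0.846,-0.659,-0.95],"dq":[0.658,-0.789,-2.371,-1.101],"eef":[-0.221,-0.47,0.853],"tau":[0.0,0.0,0.0,0.0]}
{"k":22,"ang":[0.569,-0.854,-0.683,-0.961],"dq":[0.694,-0.808,-2.498,-1.042],"eef":[-0.226,-0.478,0.844],"tau":[0.0,0.0,0.0,0.0]}
{"k":23,"ang":[0.576,-0.862,-0.709,-0.971],"dq":[0.733,-0.825,-2.623,-0.977],"eef":[-0.231,-0.486,0.835],"tau":[0.0,0.0,0.0,0.0]}
{"k":24,"ang":[0.583,-0.87,-0.736,-0.98],"dq":[0.775,-0.843,-2.748,-0.907],"eef":[-0.237,-0.495,0.825],"tau":[0.0,0.0,0.0,0.0]}
{"k":25,"ang":[0.591,-0.879,-0.764,-0.989],"dq":[0.822,-0.862,-2.869,-0.831],"eef":[-0.243,-0.503,0.814],"tau":[0.0,0.0,0.0,0.0]}
{"k":26,"ang":[0.6,-0.888,-0.793,-0.997],"dq":[0.873,-0.883,-2.988,-0.751],"eef":[-0.249,-0.512,0.803],"tau":[0.0,0.0,0.0,0.0]}
{"k":27,"ang":[0.609,-0.897,-0.824,-1.004],"dq":[0.929,-0.906,-3.104,-0.665],"eef":[-0.255,-0.521,0.79],"tau":[0.0,0.0,0.0,0.0]}
{"k":28,"ang":[0.618,-0.906,-0.855,-1.01],"dq":[0.991,-0.933,-3.215,-0.575],"eef":[-0.261,-0.53,0.777],"tau":[0.0,0.0,0.0,0.0]}
{"k":29,"ang":[0.629,-0.915,-0.888,-1.015],"dq":[1.059,-0.965,-3.322,-0.482],"eef":[-0.267,-0.54,0.763],"tau":[0.0,0.0,0.0,0.0]}
{"k":30,"ang":[0.639,-0.925,-0.922,-1.02],"dq":[1.133,-1.003,-3.422,-0.384],"eef":[-0.274,-0.549,0.748],"tau":[0.0,0.0,0.0,0.0]}
{"k":31,"ang":[0.651,-0.935,-0.956,-1.023],"dq":[1.214,-1.048,-3.517,-0.284],"eef":[-0.28,-0.559,0.732],"tau":[0.0,0.0,0.0,0.0]}
{"k":32,"ang":[0.664,-0.946,-0.992,-1.025],"dq":[1.303,-1.1,-3.605,-0.18],"eef":[-0.287,-0.568,0.716],"tau":[0.0,0.0,0.0,0.0]}
{"k":33,"ang":[0.677,-0.957,-1.028,-1.027],"dq":[1.4,-1.162,-3.686,-0.074],"eef":[-0.294,-0.577,0.698],"tau":[0.0,0.0,0.0,0.0]}
{"k":34,"ang":[0.692,-0.969,-1.066,-1.027],"dq":[1.506,-1.225,-3.763,-0.009],"eef":[-0.3,-0.587,0.679],"tau":[0.0,0.0,0.0,0.0]}
{"k":35,"ang":[0.707,-0.982,-1.104,-1.027],"dq":[1.622,-1.293,-3.837,0.018],"eef":[-0.307,-0.596,0.659],"tau":[0.0,0.0,0.0,0.0]}
{"k":36,"ang":[0.724,-0.995,-1.142,-1.026],"dq":[1.747,-1.374,-3.903,0.051],"eef":[-0.313,-0.605,0.638],"tau":[0.0,0.0,0.0,0.0]}
{"k":37,"ang":[0.742,-1.009,-1.182,-1.026],"dq":[1.882,-1.466,-3.964,0.062],"eef":[-0.32,-0.613,0.617],"tau":[0.0,0.0,0.0,0.0]}
{"k":38,"ang":[0.762,-1.025,-1.222,-1.025],"dq":[2.028,-1.578,-4.015,0.112],"eef":[-0.326,-0.622,0.594],"tau":[0.0,0.0,0.0,0.0]}
{"k":39,"ang":[0.783,-1.041,-1.262,-1.024],"dq":[2.183,-1.709,-4.056,0.191],"eef":[-0.332,-0.63,0.57],"tau":[0.0,0.0,0.0,0.0]}
{"k":40,"ang":[0.806,-1.059,-1.303,-1.021],"dq":[2.35,-1.858,-4.087,0.29],"eef":[-0.338,-0.637,0.545],"tau":[0.0,0.0,0.0,0.0]}
{"k":41,"ang":[0.83,-1.078,-1.344,-1.018],"dq":[2.529,-2.024,-4.109,0.404],"eef":[-0.343,-0.644,0.519],"tau":[0.0,0.0,0.0,0.0]}
{"k":42,"ang":[0.856,-1.099,-1.385,-1.013],"dq":[2.719,-2.208,-4.122,0.532],"eef":[-0.349,-0.651,0.492]}


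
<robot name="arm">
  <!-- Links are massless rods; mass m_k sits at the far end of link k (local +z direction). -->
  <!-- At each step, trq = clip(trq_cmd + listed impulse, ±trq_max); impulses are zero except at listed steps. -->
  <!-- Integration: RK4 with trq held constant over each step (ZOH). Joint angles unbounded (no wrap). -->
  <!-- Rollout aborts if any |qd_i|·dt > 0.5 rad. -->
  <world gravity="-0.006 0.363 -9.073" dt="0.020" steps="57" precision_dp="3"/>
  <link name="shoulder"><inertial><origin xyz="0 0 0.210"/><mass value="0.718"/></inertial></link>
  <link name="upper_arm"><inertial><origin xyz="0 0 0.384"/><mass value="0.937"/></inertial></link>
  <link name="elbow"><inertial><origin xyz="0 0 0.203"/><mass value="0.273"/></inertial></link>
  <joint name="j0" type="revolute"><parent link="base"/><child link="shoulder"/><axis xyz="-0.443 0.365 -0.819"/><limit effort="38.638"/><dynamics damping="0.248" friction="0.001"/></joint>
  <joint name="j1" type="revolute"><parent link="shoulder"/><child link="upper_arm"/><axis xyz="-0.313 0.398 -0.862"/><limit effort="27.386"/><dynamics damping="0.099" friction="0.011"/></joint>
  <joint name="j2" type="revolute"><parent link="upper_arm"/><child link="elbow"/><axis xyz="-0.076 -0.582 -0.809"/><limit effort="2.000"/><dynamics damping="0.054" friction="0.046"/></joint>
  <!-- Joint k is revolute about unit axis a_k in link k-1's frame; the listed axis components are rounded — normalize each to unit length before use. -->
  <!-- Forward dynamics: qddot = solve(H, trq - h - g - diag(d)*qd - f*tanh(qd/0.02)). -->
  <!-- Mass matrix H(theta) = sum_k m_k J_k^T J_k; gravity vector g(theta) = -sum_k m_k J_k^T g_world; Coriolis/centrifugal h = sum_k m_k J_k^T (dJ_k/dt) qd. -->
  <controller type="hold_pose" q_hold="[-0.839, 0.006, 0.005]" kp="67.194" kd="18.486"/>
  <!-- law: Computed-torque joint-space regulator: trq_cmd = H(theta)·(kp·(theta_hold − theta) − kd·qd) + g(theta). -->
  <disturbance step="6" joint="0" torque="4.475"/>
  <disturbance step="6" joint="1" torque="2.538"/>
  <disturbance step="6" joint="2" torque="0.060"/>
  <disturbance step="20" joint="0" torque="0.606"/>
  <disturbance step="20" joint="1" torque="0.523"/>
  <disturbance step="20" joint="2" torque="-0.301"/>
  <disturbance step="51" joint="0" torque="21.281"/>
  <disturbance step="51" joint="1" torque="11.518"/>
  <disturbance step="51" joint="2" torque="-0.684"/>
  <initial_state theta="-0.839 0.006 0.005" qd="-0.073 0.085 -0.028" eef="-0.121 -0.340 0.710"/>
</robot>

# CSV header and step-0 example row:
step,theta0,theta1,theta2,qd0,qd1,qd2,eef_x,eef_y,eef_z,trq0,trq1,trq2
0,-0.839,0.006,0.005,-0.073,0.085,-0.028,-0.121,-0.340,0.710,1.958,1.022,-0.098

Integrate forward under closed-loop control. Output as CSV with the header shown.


step,theta0,theta1,theta2,qd0,qd1,qd2,eef_x,eef_y,eef_z,trq0,trq1,trq2
1,-0.840,0.007,0.006,-0.001,-0.030,-0.085,-0.121,-0.341,0.710,1.929,1.015,-0.098
2,-0.841,0.008,0.006,0.014,-0.047,-0.077,-0.121,-0.341,0.710,1.912,1.008,-0.099
3,-0.841,0.008,0.006,0.020,-0.050,-0.070,-0.121,-0.341,0.710,1.901,1.003,-0.099
4,-0.841,0.008,0.007,0.023,-0.050,-0.066,-0.121,-0.341,0.710,1.894,0.999,-0.099
5,-0.841,0.008,0.008,0.024,-0.050,-0.065,-0.121,-0.341,0.710,1.889,0.996,-0.099
6,-0.841,0.009,0.008,0.025,-0.049,-0.065,-0.121,-0.341,0.710,6.360,3.532,-0.039
7,-0.840,0.016,0.025,0.205,0.662,1.453,-0.122,-0.339,0.711,0.166,0.031,-0.096
8,-0.835,0.023,0.040,0.256,0.109,0.202,-0.123,-0.336,0.712,0.705,0.334,-0.066
9,-0.830,0.024,0.041,0.119,0.102,0.094,-0.123,-0.334,0.713,1.083,0.536,-0.075
10,-0.828,0.025,0.041,0.039,0.081,0.042,-0.123,-0.333,0.714,1.340,0.677,-0.083
11,-0.827,0.025,0.039,-0.006,0.055,0.018,-0.123,-0.332,0.714,1.515,0.775,-0.089
12,-0.827,0.025,0.038,-0.032,0.034,0.016,-0.123,-0.332,0.714,1.634,0.843,-0.095
13,-0.827,0.024,0.037,-0.046,0.018,0.018,-0.123,-0.332,0.714,1.716,0.890,-0.098
14,-0.828,0.024,0.035,-0.054,0.008,0.019,-0.123,-0.333,0.714,1.772,0.923,-0.101
15,-0.829,0.023,0.034,-0.058,0.003,0.021,-0.123,-0.333,0.714,1.810,0.945,-0.103
16,-0.829,0.022,0.033,-0.060,0.001,0.022,-0.123,-0.334,0.713,1.836,0.960,-0.104
17,-0.830,0.021,0.031,-0.060,0.001,0.023,-0.123,-0.334,0.713,1.853,0.970,-0.105
18,-0.831,0.020,0.030,-0.059,0.002,0.025,-0.123,-0.335,0.713,1.865,0.977,-0.105
19,-0.831,0.019,0.029,-0.058,0.004,0.026,-0.122,-0.335,0.713,1.873,0.982,-0.105
20,-0.832,0.018,0.027,-0.056,0.006,0.027,-0.122,-0.335,0.712,2.484,1.508,-0.406
21,-0.833,0.018,0.015,-0.101,0.132,-1.090,-0.121,-0.335,0.713,1.645,0.787,-0.012
22,-0.835,0.021,0.002,-0.086,0.138,-0.202,-0.120,-0.335,0.713,1.709,0.857,-0.068
23,-0.836,0.023,0.001,-0.015,-0.009,-0.094,-0.119,-0.335,0.713,1.758,0.905,-0.083
24,-0.837,0.024,0.001,0.004,-0.062,-0.078,-0.119,-0.335,0.713,1.797,0.933,-0.088
25,-0.837,0.023,0.002,0.008,-0.077,-0.062,-0.119,-0.335,0.713,1.825,0.951,-0.091
26,-0.838,0.023,0.003,0.008,-0.083,-0.054,-0.120,-0.335,0.713,1.844,0.963,-0.094
27,-0.838,0.022,0.004,0.008,-0.085,-0.051,-0.120,-0.336,0.713,1.858,0.972,-0.095
28,-0.839,0.022,0.005,0.009,-0.085,-0.051,-0.120,-0.336,0.713,1.867,0.977,-0.096
29,-0.839,0.021,0.006,0.010,-0.085,-0.052,-0.120,-0.336,0.713,1.873,0.981,-0.096
30,-0.839,0.021,0.007,0.010,-0.083,-0.053,-0.120,-0.337,0.712,1.877,0.984,-0.097
31,-0.840,0.021,0.007,0.011,-0.082,-0.055,-0.120,-0.337,0.712,1.880,0.986,-0.097
32,-0.840,0.020,0.008,0.013,-0.080,-0.057,-0.120,-0.337,0.712,1.881,0.987,-0.098
33,-0.840,0.020,0.009,0.014,-0.078,-0.058,-0.120,-0.338,0.712,1.882,0.988,-0.098
34,-0.841,0.019,0.010,0.015,-0.077,-0.060,-0.120,-0.338,0.712,1.883,0.988,-0.098
35,-0.841,0.019,0.011,0.016,-0.075,-0.062,-0.121,-0.338,0.712,1.883,0.989,-0.098
36,-0.841,0.019,0.011,0.017,-0.074,-0.063,-0.121,-0.338,0.711,1.883,0.989,-0.098
37,-0.841,0.018,0.012,0.017,-0.072,-0.065,-0.121,-0.339,0.711,1.883,0.989,-0.099
38,-0.842,0.018,0.013,0.018,-0.071,-0.066,-0.121,-0.339,0.711,1.883,0.989,-0.099
39,-0.842,0.018,0.014,0.019,-0.069,-0.067,-0.121,-0.339,0.711,1.883,0.989,-0.099
40,-0.842,0.018,0.014,0.020,-0.068,-0.069,-0.121,-0.339,0.711,1.883,0.989,-0.099
41,-0.842,0.018,0.015,0.020,-0.067,-0.070,-0.121,-0.339,0.711,1.883,0.989,-0.099
42,-0.842,0.018,0.015,0.021,-0.066,-0.071,-0.121,-0.339,0.711,1.882,0.989,-0.099
43,-0.843,0.017,0.016,0.022,-0.065,-0.072,-0.121,-0.339,0.711,1.882,0.989,-0.099
44,-0.843,0.017,0.016,0.022,-0.064,-0.073,-0.121,-0.340,0.711,1.882,0.989,-0.099
45,-0.843,0.017,0.017,0.022,-0.064,-0.074,-0.121,-0.340,0.711,1.882,0.989,-0.099
46,-0.843,0.017,0.017,0.023,-0.063,-0.075,-0.121,-0.340,0.711,1.882,0.989,-0.100
47,-0.843,0.017,0.018,0.023,-0.062,-0.076,-0.121,-0.340,0.711,1.881,0.989,-0.100
48,-0.843,0.017,0.018,0.024,-0.062,-0.077,-0.121,-0.340,0.711,1.881,0.989,-0.100
49,-0.843,0.017,0.019,0.024,-0.061,-0.078,-0.121,-0.340,0.711,1.881,0.989,-0.100
50,-0.843,0.017,0.019,0.024,-0.061,-0.079,-0.121,-0.340,0.711,1.881,0.989,-0.100
51,-0.843,0.017,0.020,0.024,-0.060,-0.080,-0.121,-0.340,0.710,23.162,12.507,-0.784
52,-0.819,0.017,0.030,2.328,0.169,1.078,-0.123,-0.331,0.715,-6.212,-3.440,0.176
53,-0.785,0.024,0.047,1.199,0.437,0.525,-0.124,-0.315,0.721,-3.617,-2.075,0.106
54,-0.767,0.032,0.052,0.612,0.322,0.035,-0.124,-0.306,0.726,-1.862,-1.123,0.060
55,-0.758,0.037,0.051,0.232,0.256,0.033,-0.123,-0.300,0.728,-0.665,-0.460,0.011
56,-0.755,0.040,0.050,0.030,0.129,-0.013,-0.123,-0.298,0.729,0.153,0.001,-0.024
57,-0.756,0.042,0.050,-0.055,-0.038,-0.132,-0.123,-0.298,0.729,,,


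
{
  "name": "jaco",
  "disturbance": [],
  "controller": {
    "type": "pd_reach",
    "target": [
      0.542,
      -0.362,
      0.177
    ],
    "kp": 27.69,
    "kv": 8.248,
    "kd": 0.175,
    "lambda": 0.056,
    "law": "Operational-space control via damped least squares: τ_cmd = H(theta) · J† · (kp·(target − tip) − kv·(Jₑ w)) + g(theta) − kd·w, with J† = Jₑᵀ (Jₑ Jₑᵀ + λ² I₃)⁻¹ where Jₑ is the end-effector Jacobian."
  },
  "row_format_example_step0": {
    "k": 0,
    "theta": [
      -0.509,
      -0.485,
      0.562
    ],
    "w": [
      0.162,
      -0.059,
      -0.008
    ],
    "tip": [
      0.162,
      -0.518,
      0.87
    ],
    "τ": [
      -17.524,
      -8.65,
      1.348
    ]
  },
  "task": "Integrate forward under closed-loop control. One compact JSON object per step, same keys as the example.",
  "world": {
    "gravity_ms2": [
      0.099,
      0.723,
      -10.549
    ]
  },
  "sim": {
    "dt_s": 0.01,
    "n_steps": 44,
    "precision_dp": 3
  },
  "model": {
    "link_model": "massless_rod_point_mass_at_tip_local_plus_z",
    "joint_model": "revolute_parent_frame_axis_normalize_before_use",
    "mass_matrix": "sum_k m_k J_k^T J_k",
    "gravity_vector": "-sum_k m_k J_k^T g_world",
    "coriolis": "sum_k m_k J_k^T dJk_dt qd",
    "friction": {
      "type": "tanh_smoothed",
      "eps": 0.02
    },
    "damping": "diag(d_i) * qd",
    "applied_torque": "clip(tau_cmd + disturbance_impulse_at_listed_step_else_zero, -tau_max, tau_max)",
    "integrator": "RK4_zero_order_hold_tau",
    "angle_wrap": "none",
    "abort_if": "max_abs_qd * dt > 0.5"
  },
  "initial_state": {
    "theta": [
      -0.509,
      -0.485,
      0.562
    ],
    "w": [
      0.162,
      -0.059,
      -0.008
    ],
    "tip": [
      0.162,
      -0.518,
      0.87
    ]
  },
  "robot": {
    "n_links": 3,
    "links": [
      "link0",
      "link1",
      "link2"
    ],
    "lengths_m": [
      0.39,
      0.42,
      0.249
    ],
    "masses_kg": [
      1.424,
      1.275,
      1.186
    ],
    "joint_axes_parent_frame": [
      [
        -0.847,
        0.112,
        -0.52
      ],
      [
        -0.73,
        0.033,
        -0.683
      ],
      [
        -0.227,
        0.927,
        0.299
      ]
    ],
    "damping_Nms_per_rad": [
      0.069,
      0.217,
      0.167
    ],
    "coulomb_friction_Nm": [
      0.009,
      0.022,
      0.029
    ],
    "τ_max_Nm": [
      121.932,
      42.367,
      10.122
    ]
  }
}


{"k":1,"theta":[-0.508,-0.487,0.566],"w":[-0.027,-0.296,0.812],"tip":[0.163,-0.517,0.87],"\u03c4":[-15.724,-7.604,1.113]}
{"k":2,"theta":[-0.51,-0.491,0.578],"w":[-0.209,-0.498,1.531],"tip":[0.165,-0.516,0.869],"\u03c4":[-14.339,-6.701,0.906]}
{"k":3,"theta":[-0.513,-0.497,0.596],"w":[-0.393,-0.66,2.172],"tip":[0.168,-0.516,0.867],"\u03c4":[-13.256,-5.918,0.724]}
{"k":4,"theta":[-0.517,-0.504,0.621],"w":[-0.584,-0.782,2.752],"tip":[0.172,-0.515,0.864],"\u03c4":[-12.345,-5.228,0.565]}
{"k":5,"theta":[-0.524,-0.512,0.651],"w":[-0.783,-0.869,3.279],"tip":[0.177,-0.515,0.86],"\u03c4":[-11.462,-4.6,0.43]}
{"k":6,"theta":[-0.533,-0.521,0.686],"w":[-0.988,-0.928,3.758],"tip":[0.182,-0.514,0.854],"\u03c4":[-10.463,-4.008,0.318]}
{"k":7,"theta":[-0.544,-0.53,0.726],"w":[-1.193,-0.971,4.187],"tip":[0.188,-0.514,0.848],"\u03c4":[-9.229,-3.427,0.227]}
{"k":8,"theta":[-0.557,-0.54,0.77],"w":[-1.39,-1.014,4.562],"tip":[0.194,-0.514,0.841],"\u03c4":[-7.689,-2.844,0.156]}
{"k":9,"theta":[-0.572,-0.551,0.817],"w":[-1.568,-1.072,4.874],"tip":[0.2,-0.515,0.833],"\u03c4":[-5.835,-2.259,0.103]}
{"k":10,"theta":[-0.588,-0.562,0.867],"w":[-1.719,-1.159,5.117],"tip":[0.206,-0.515,0.824],"\u03c4":[-3.726,-1.681,0.065]}
{"k":11,"theta":[-0.606,-0.574,0.919],"w":[-1.836,-1.286,5.287],"tip":[0.211,-0.515,0.815],"\u03c4":[-1.455,-1.127,0.038]}
{"k":12,"theta":[-0.625,-0.588,0.972],"w":[-1.916,-1.458,5.385],"tip":[0.217,-0.516,0.804],"\u03c4":[0.871,-0.612,0.019]}
{"k":13,"theta":[-0.644,-0.604,1.026],"w":[-1.959,-1.675,5.415],"tip":[0.221,-0.517,0.793],"\u03c4":[3.162,-0.15,0.003]}
{"k":14,"theta":[-0.664,-0.622,1.08],"w":[-1.968,-1.932,5.383],"tip":[0.226,-0.518,0.781],"\u03c4":[5.355,0.256,-0.011]}
{"k":15,"theta":[-0.683,-0.642,1.134],"w":[-1.946,-2.223,5.297],"tip":[0.23,-0.52,0.769],"\u03c4":[7.413,0.606,-0.027]}
{"k":16,"theta":[-0.702,-0.666,1.186],"w":[-1.899,-2.537,5.167],"tip":[0.234,-0.522,0.756],"\u03c4":[9.323,0.904,-0.044]}
{"k":17,"theta":[-0.721,-0.693,1.237],"w":[-1.832,-2.867,5.0],"tip":[0.237,-0.524,0.743],"\u03c4":[11.083,1.157,-0.064]}
{"k":18,"theta":[-0.739,-0.724,1.286],"w":[-1.751,-3.202,4.806],"tip":[0.24,-0.527,0.729],"\u03c4":[12.697,1.37,-0.086]}
{"k":19,"theta":[-0.756,-0.758,1.333],"w":[-1.661,-3.535,4.591],"tip":[0.243,-0.53,0.716],"\u03c4":[14.17,1.55,-0.11]}
{"k":20,"theta":[-0.772,-0.795,1.378],"w":[-1.565,-3.859,4.362],"tip":[0.245,-0.533,0.702],"\u03c4":[15.501,1.7,-0.136]}
{"k":21,"theta":[-0.787,-0.835,1.42],"w":[-1.468,-4.167,4.124],"tip":[0.248,-0.537,0.688],"\u03c4":[16.693,1.823,-0.163]}
{"k":22,"theta":[-0.801,-0.878,1.46],"w":[-1.373,-4.455,3.884],"tip":[0.251,-0.54,0.675],"\u03c4":[17.745,1.926,-0.19]}
{"k":23,"theta":[-0.815,-0.924,1.498],"w":[-1.283,-4.717,3.646],"tip":[0.254,-0.544,0.661],"\u03c4":[18.658,2.012,-0.218]}
{"k":24,"theta":[-0.827,-0.972,1.533],"w":[-1.2,-4.951,3.412],"tip":[0.257,-0.548,0.647],"\u03c4":[19.436,2.088,-0.246]}
{"k":25,"theta":[-0.839,-1.023,1.566],"w":[-1.128,-5.154,3.187],"tip":[0.26,-0.551,0.633],"\u03c4":[20.085,2.159,-0.273]}
{"k":26,"theta":[-0.85,-1.075,1.597],"w":[-1.067,-5.323,2.971],"tip":[0.264,-0.555,0.619],"\u03c4":[20.613,2.23,-0.298]}
{"k":27,"theta":[-0.86,-1.129,1.625],"w":[-1.018,-5.459,2.766],"tip":[0.268,-0.558,0.604],"\u03c4":[21.027,2.303,-0.322]}
{"k":28,"theta":[-0.87,-1.184,1.652],"w":[-0.981,-5.56,2.573],"tip":[0.273,-0.562,0.59],"\u03c4":[21.337,2.378,-0.345]}
{"k":29,"theta":[-0.88,-1.24,1.677],"w":[-0.958,-5.628,2.392],"tip":[0.278,-0.564,0.576],"\u03c4":[21.553,2.455,-0.367]}
{"k":30,"theta":[-0.889,-1.297,1.7],"w":[-0.946,-5.665,2.221],"tip":[0.283,-0.567,0.562],"\u03c4":[21.683,2.531,-0.386]}
{"k":31,"theta":[-0.899,-1.353,1.721],"w":[-0.945,-5.672,2.062],"tip":[0.289,-0.569,0.548],"\u03c4":[21.736,2.602,-0.405]}
{"k":32,"theta":[-0.908,-1.41,1.741],"w":[-0.954,-5.653,1.912],"tip":[0.295,-0.571,0.534],"\u03c4":[21.721,2.664,-0.423]}
{"k":33,"theta":[-0.918,-1.466,1.759],"w":[-0.971,-5.61,1.772],"tip":[0.301,-0.572,0.521],"\u03c4":[21.644,2.715,-0.44]}
{"k":34,"theta":[-0.928,-1.522,1.776],"w":[-0.996,-5.547,1.64],"tip":[0.308,-0.573,0.507],"\u03c4":[21.514,2.75,-0.457]}
{"k":35,"theta":[-0.938,-1.577,1.792],"w":[-1.027,-5.465,1.517],"tip":[0.315,-0.573,0.493],"\u03c4":[21.338,2.768,-0.474]}
{"k":36,"theta":[-0.948,-1.631,1.807],"w":[-1.062,-5.369,1.401],"tip":[0.322,-0.573,0.48],"\u03c4":[21.121,2.766,-0.491]}
{"k":37,"theta":[-0.959,-1.685,1.82],"w":[-1.1,-5.26,1.291],"tip":[0.33,-0.573,0.467],"\u03c4":[20.869,2.744,-0.508]}
{"k":38,"theta":[-0.97,-1.737,1.833],"w":[-1.14,-5.14,1.189],"tip":[0.337,-0.571,0.454],"\u03c4":[20.589,2.7,-0.527]}
{"k":39,"theta":[-0.982,-1.787,1.844],"w":[-1.182,-5.012,1.093],"tip":[0.345,-0.57,0.441],"\u03c4":[20.285,2.634,-0.546]}
{"k":40,"theta":[-0.994,-1.837,1.855],"w":[-1.223,-4.878,1.003],"tip":[0.352,-0.568,0.428],"\u03c4":[19.961,2.548,-0.566]}
{"k":41,"theta":[-1.006,-1.885,1.864],"w":[-1.264,-4.738,0.919],"tip":[0.36,-0.566,0.416],"\u03c4":[19.623,2.442,-0.588]}
{"k":42,"theta":[-1.019,-1.932,1.873],"w":[-1.303,-4.595,0.84],"tip":[0.368,-0.563,0.404],"\u03c4":[19.274,2.316,-0.611]}
{"k":43,"theta":[-1.032,-1.977,1.881],"w":[-1.34,-4.45,0.767],"tip":[0.376,-0.56,0.393],"\u03c4":[18.916,2.174,-0.635]}
{"k":44,"theta":[-1.046,-2.021,1.888],"w":[-1.374,-4.304,0.699],"tip":[0.383,-0.557,0.382]}


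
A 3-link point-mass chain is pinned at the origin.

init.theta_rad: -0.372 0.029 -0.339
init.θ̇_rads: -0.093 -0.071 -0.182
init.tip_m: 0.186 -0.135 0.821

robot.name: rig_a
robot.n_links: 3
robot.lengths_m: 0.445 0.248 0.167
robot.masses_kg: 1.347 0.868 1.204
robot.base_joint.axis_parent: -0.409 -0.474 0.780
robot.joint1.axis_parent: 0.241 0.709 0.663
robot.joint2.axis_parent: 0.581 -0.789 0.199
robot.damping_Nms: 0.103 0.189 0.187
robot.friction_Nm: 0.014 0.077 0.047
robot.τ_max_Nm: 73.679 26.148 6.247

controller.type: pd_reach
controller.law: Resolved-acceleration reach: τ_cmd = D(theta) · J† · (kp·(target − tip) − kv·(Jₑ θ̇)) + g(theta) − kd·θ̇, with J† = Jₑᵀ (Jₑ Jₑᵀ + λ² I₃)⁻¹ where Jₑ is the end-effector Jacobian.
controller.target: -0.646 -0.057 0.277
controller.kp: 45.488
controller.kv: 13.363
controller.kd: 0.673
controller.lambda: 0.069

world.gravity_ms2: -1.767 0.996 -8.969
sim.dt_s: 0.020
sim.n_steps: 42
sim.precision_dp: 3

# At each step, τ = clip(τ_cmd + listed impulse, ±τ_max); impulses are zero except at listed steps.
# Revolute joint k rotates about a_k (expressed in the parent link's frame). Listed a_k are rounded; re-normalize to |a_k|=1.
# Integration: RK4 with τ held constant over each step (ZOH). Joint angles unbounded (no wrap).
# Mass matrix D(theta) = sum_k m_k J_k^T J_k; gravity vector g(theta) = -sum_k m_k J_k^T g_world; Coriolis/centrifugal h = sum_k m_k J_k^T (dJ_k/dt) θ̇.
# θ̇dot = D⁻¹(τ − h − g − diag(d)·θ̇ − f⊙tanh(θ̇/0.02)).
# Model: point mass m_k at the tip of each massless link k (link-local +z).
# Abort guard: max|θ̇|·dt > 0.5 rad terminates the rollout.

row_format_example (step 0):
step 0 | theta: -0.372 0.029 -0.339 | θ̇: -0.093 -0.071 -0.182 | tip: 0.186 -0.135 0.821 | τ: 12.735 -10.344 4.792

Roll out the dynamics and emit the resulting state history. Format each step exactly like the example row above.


step 1 | theta: -0.379 0.003 -0.340 | θ̇: -0.594 -2.491 0.198 | tip: 0.182 -0.135 0.822 | τ: 8.847 -6.144 3.524
step 2 | theta: -0.390 -0.050 -0.320 | θ̇: -0.579 -2.833 1.728 | tip: 0.171 -0.134 0.826 | τ: 5.729 -4.101 1.909
step 3 | theta: -0.404 -0.114 -0.282 | θ̇: -0.766 -3.535 2.123 | tip: 0.155 -0.131 0.831 | τ: 2.612 -2.170 1.469
step 4 | theta: -0.420 -0.185 -0.231 | θ̇: -0.849 -3.579 2.967 | tip: 0.137 -0.128 0.836 | τ: -0.278 -0.876 0.814
step 5 | theta: -0.439 -0.258 -0.166 | θ̇: -1.066 -3.755 3.543 | tip: 0.117 -0.123 0.839 | τ: -3.288 0.478 0.443
step 6 | theta: -0.463 -0.334 -0.088 | θ̇: -1.345 -3.801 4.267 | tip: 0.097 -0.117 0.840 | τ: -5.848 1.651 -0.019
step 7 | theta: -0.493 -0.410 0.004 | θ̇: -1.665 -3.753 4.997 | tip: 0.077 -0.110 0.839 | τ: -6.532 2.386 -0.438
step 8 | theta: -0.529 -0.482 0.110 | θ̇: -1.856 -3.445 5.550 | tip: 0.060 -0.104 0.835 | τ: -4.179 2.299 -0.640
step 9 | theta: -0.565 -0.544 0.222 | θ̇: -1.756 -2.854 5.663 | tip: 0.045 -0.097 0.827 | τ: -0.233 1.641 -0.503
step 10 | theta: -0.596 -0.594 0.333 | θ̇: -1.401 -2.157 5.420 | tip: 0.032 -0.091 0.818 | τ: 3.101 0.975 -0.221
step 11 | theta: -0.619 -0.630 0.438 | θ̇: -0.928 -1.522 5.087 | tip: 0.020 -0.086 0.808 | τ: 5.128 0.535 -0.034
step 12 | theta: -0.633 -0.655 0.537 | θ̇: -0.429 -1.006 4.797 | tip: 0.008 -0.080 0.798 | τ: 6.128 0.291 0.001
step 13 | theta: -0.636 -0.671 0.630 | θ̇: 0.061 -0.609 4.558 | tip: -0.004 -0.075 0.788 | τ: 6.502 0.171 -0.074
step 14 | theta: -0.630 -0.680 0.719 | θ̇: 0.529 -0.316 4.346 | tip: -0.018 -0.069 0.778 | τ: 6.524 0.131 -0.206
step 15 | theta: -0.615 -0.684 0.804 | θ̇: 0.977 -0.106 4.138 | tip: -0.033 -0.063 0.768 | τ: 6.335 0.145 -0.355
step 16 | theta: -0.591 -0.685 0.884 | θ̇: 1.404 0.029 3.919 | tip: -0.049 -0.057 0.758 | τ: 6.004 0.219 -0.499
step 17 | theta: -0.559 -0.683 0.960 | θ̇: 1.800 0.086 3.678 | tip: -0.066 -0.050 0.748 | τ: 5.560 0.387 -0.622
step 18 | theta: -0.519 -0.681 1.031 | θ̇: 2.180 0.107 3.418 | tip: -0.084 -0.043 0.738 | τ: 5.003 0.588 -0.718
step 19 | theta: -0.472 -0.679 1.096 | θ̇: 2.536 0.094 3.136 | tip: -0.104 -0.035 0.727 | τ: 4.325 0.831 -0.782
step 20 | theta: -0.418 -0.678 1.156 | θ̇: 2.863 0.051 2.833 | tip: -0.124 -0.027 0.717 | τ: 3.517 1.127 -0.810
step 21 | theta: -0.358 -0.677 1.210 | θ̇: 3.156 -0.012 2.515 | tip: -0.145 -0.019 0.705 | τ: 2.570 1.464 -0.805
step 22 | theta: -0.292 -0.678 1.257 | θ̇: 3.415 -0.076 2.188 | tip: -0.167 -0.010 0.694 | τ: 1.488 1.816 -0.771
step 23 | theta: -0.222 -0.681 1.297 | θ̇: 3.622 -0.169 1.855 | tip: -0.191 -0.003 0.681 | τ: 0.284 2.236 -0.710
step 24 | theta: -0.148 -0.685 1.331 | θ̇: 3.773 -0.282 1.523 | tip: -0.215 0.005 0.668 | τ: -1.019 2.710 -0.629
step 25 | theta: -0.072 -0.692 1.358 | θ̇: 3.866 -0.406 1.199 | tip: -0.239 0.012 0.655 | τ: -2.384 3.218 -0.536
step 26 | theta: 0.006 -0.702 1.379 | θ̇: 3.902 -0.533 0.892 | tip: -0.265 0.018 0.640 | τ: -3.764 3.739 -0.438
step 27 | theta: 0.084 -0.713 1.394 | θ̇: 3.882 -0.655 0.609 | tip: -0.290 0.022 0.625 | τ: -5.104 4.248 -0.343
step 28 | theta: 0.161 -0.728 1.404 | θ̇: 3.811 -0.765 0.354 | tip: -0.315 0.026 0.609 | τ: -6.357 4.725 -0.259
step 29 | theta: 0.236 -0.744 1.409 | θ̇: 3.698 -0.859 0.132 | tip: -0.340 0.027 0.593 | τ: -7.479 5.151 -0.189
step 30 | theta: 0.308 -0.762 1.410 | θ̇: 3.549 -0.933 -0.044 | tip: -0.364 0.028 0.575 | τ: -8.442 5.515 -0.146
step 31 | theta: 0.377 -0.781 1.408 | θ̇: 3.375 -0.985 -0.149 | tip: -0.386 0.027 0.558 | τ: -9.228 5.810 -0.160
step 32 | theta: 0.443 -0.801 1.404 | θ̇: 3.183 -1.019 -0.256 | tip: -0.407 0.025 0.540 | τ: -9.841 6.037 -0.153
step 33 | theta: 0.505 -0.822 1.398 | θ̇: 2.980 -1.032 -0.345 | tip: -0.427 0.021 0.523 | τ: -10.291 6.198 -0.148
step 34 | theta: 0.562 -0.842 1.390 | θ̇: 2.772 -1.028 -0.411 | tip: -0.445 0.017 0.505 | τ: -10.595 6.299 -0.151
step 35 | theta: 0.615 -0.863 1.381 | θ̇: 2.565 -1.010 -0.457 | tip: -0.461 0.012 0.489 | τ: -10.770 6.351 -0.158
step 36 | theta: 0.665 -0.883 1.372 | θ̇: 2.362 -0.979 -0.487 | tip: -0.475 0.007 0.473 | τ: -10.839 6.361 -0.170
step 37 | theta: 0.710 -0.902 1.362 | θ̇: 2.167 -0.941 -0.504 | tip: -0.488 0.001 0.457 | τ: -10.822 6.339 -0.182
step 38 | theta: 0.751 -0.920 1.352 | θ̇: 1.981 -0.896 -0.511 | tip: -0.500 -0.004 0.443 | τ: -10.737 6.293 -0.194
step 39 | theta: 0.789 -0.938 1.342 | θ̇: 1.806 -0.848 -0.512 | tip: -0.510 -0.010 0.430 | τ: -10.602 6.230 -0.205
step 40 | theta: 0.824 -0.954 1.331 | θ̇: 1.642 -0.798 -0.508 | tip: -0.519 -0.016 0.417 | τ: -10.432 6.156 -0.213
step 41 | theta: 0.855 -0.970 1.321 | θ̇: 1.489 -0.748 -0.501 | tip: -0.527 -0.021 0.405 | τ: -10.237 6.075 -0.219
step 42 | theta: 0.883 -0.984 1.311 | θ̇: 1.349 -0.698 -0.493 | tip: -0.533 -0.026 0.395


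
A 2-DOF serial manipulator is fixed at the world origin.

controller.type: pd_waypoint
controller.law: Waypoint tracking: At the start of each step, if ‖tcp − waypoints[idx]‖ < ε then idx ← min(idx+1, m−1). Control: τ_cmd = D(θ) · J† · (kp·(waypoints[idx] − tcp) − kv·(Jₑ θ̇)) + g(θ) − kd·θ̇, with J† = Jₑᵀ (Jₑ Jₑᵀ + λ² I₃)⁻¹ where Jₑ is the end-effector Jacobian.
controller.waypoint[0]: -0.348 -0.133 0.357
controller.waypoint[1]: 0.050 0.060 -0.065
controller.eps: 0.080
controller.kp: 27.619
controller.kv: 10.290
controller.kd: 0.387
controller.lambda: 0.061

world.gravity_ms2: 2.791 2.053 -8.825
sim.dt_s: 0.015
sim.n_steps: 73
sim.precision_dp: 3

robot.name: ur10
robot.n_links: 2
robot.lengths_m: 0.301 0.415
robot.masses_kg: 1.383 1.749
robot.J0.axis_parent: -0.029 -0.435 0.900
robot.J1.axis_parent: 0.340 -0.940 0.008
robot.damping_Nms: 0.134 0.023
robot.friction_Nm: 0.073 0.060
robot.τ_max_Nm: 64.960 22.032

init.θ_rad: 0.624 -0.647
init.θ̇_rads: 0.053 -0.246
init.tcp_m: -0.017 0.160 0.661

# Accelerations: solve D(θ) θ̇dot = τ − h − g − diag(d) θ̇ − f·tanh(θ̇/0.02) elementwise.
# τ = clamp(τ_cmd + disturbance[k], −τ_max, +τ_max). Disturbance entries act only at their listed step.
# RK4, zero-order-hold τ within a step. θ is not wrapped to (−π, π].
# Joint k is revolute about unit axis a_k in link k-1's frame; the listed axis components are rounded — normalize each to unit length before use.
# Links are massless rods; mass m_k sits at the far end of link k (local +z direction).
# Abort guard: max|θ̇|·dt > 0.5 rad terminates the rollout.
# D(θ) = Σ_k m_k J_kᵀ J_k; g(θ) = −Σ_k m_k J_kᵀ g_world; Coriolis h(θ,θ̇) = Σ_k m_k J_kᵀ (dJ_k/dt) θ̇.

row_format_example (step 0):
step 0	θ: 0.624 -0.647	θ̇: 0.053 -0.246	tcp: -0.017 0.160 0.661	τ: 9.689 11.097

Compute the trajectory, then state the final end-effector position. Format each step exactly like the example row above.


step 1	θ: 0.627 -0.649	θ̇: 0.285 -0.083	tcp: -0.017 0.161 0.660	τ: 8.464 10.083
step 2	θ: 0.632 -0.650	θ̇: 0.480 0.051	tcp: -0.020 0.161 0.660	τ: 7.424 9.217
step 3	θ: 0.641 -0.648	θ̇: 0.647 0.154	tcp: -0.024 0.160 0.660	τ: 6.538 8.489
step 4	θ: 0.651 -0.645	θ̇: 0.788 0.238	tcp: -0.029 0.159 0.660	τ: 5.781 7.861
step 5	θ: 0.664 -0.641	θ̇: 0.908 0.303	tcp: -0.036 0.158 0.661	τ: 5.133 7.318
step 6	θ: 0.679 -0.636	θ̇: 1.010 0.354	tcp: -0.043 0.157 0.661	τ: 4.576 6.846
step 7	θ: 0.694 -0.631	θ̇: 1.098 0.392	tcp: -0.051 0.155 0.662	τ: 4.093 6.434
step 8	θ: 0.711 -0.625	θ̇: 1.174 0.418	tcp: -0.060 0.152 0.662	τ: 3.674 6.073
step 9	θ: 0.730 -0.618	θ̇: 1.240 0.435	tcp: -0.069 0.150 0.663	τ: 3.306 5.754
step 10	θ: 0.749 -0.612	θ̇: 1.297 0.443	tcp: -0.079 0.147 0.663	τ: 2.983 5.470
step 11	θ: 0.768 -0.605	θ̇: 1.346 0.445	tcp: -0.089 0.144 0.663	τ: 2.696 5.216
step 12	θ: 0.789 -0.598	θ̇: 1.389 0.440	tcp: -0.099 0.140 0.663	τ: 2.439 4.988
step 13	θ: 0.810 -0.592	θ̇: 1.426 0.431	tcp: -0.109 0.136 0.663	τ: 2.209 4.781
step 14	θ: 0.832 -0.585	θ̇: 1.458 0.418	tcp: -0.119 0.133 0.663	τ: 2.000 4.593
step 15	θ: 0.854 -0.579	θ̇: 1.485 0.401	tcp: -0.130 0.129 0.662	τ: 1.809 4.421
step 16	θ: 0.876 -0.573	θ̇: 1.508 0.382	tcp: -0.140 0.124 0.662	τ: 1.634 4.263
step 17	θ: 0.899 -0.568	θ̇: 1.527 0.360	tcp: -0.150 0.120 0.661	τ: 1.473 4.117
step 18	θ: 0.922 -0.563	θ̇: 1.543 0.337	tcp: -0.160 0.115 0.660	τ: 1.323 3.982
step 19	θ: 0.945 -0.558	θ̇: 1.556 0.312	tcp: -0.170 0.111 0.659	τ: 1.183 3.856
step 20	θ: 0.969 -0.553	θ̇: 1.566 0.285	tcp: -0.180 0.106 0.657	τ: 1.052 3.740
step 21	θ: 0.992 -0.549	θ̇: 1.573 0.258	tcp: -0.189 0.101 0.656	τ: 0.929 3.632
step 22	θ: 1.016 -0.545	θ̇: 1.577 0.231	tcp: -0.199 0.096 0.654	τ: 0.812 3.531
step 23	θ: 1.039 -0.542	θ̇: 1.579 0.203	tcp: -0.208 0.091 0.652	τ: 0.702 3.438
step 24	θ: 1.063 -0.539	θ̇: 1.578 0.175	tcp: -0.217 0.086 0.650	τ: 0.597 3.351
step 25	θ: 1.087 -0.537	θ̇: 1.575 0.147	tcp: -0.226 0.080 0.648	τ: 0.497 3.270
step 26	θ: 1.110 -0.535	θ̇: 1.571 0.120	tcp: -0.235 0.075 0.646	τ: 0.402 3.196
step 27	θ: 1.134 -0.533	θ̇: 1.564 0.093	tcp: -0.243 0.070 0.643	τ: 0.312 3.127
step 28	θ: 1.157 -0.532	θ̇: 1.555 0.066	tcp: -0.251 0.065 0.641	τ: 0.225 3.065
step 29	θ: 1.180 -0.531	θ̇: 1.545 0.040	tcp: -0.259 0.060 0.638	τ: 0.142 3.007
step 30	θ: 1.204 -0.531	θ̇: 1.532 0.015	tcp: -0.266 0.054 0.636	τ: 0.063 2.953
step 31	θ: 1.226 -0.531	θ̇: 1.516 -0.006	tcp: -0.274 0.049 0.633	τ: -0.012 2.897
step 32	θ: 1.249 -0.531	θ̇: 1.497 -0.023	tcp: -0.281 0.044 0.630	τ: -0.084 2.838
step 33	θ: 1.271 -0.532	θ̇: 1.476 -0.039	tcp: -0.288 0.039 0.628	τ: -0.153 2.782
step 34	θ: 1.293 -0.532	θ̇: 1.456 -0.055	tcp: -0.295 0.034 0.625	τ: -0.220 2.733
step 35	θ: 1.315 -0.533	θ̇: 1.435 -0.071	tcp: -0.301 0.029 0.622	τ: -0.284 2.689
step 36	θ: 1.336 -0.534	θ̇: 1.413 -0.088	tcp: -0.307 0.024 0.619	τ: -0.346 2.651
step 37	θ: 1.357 -0.536	θ̇: 1.392 -0.104	tcp: -0.313 0.019 0.616	τ: -0.405 2.619
step 38	θ: 1.378 -0.538	θ̇: 1.370 -0.120	tcp: -0.319 0.014 0.613	τ: -0.462 2.591
step 39	θ: 1.398 -0.540	θ̇: 1.347 -0.135	tcp: -0.324 0.009 0.610	τ: -0.517 2.568
step 40	θ: 1.418 -0.542	θ̇: 1.324 -0.150	tcp: -0.330 0.005 0.607	τ: -0.569 2.549
step 41	θ: 1.438 -0.544	θ̇: 1.301 -0.165	tcp: -0.335 0.000 0.604	τ: -0.619 2.535
step 42	θ: 1.457 -0.547	θ̇: 1.278 -0.179	tcp: -0.340 -0.004 0.601	τ: -0.667 2.524
step 43	θ: 1.476 -0.549	θ̇: 1.254 -0.192	tcp: -0.345 -0.009 0.598	τ: -0.712 2.516
step 44	θ: 1.495 -0.552	θ̇: 1.230 -0.205	tcp: -0.349 -0.013 0.595	τ: -0.756 2.511
step 45	θ: 1.513 -0.556	θ̇: 1.206 -0.216	tcp: -0.354 -0.017 0.591	τ: -0.798 2.510
step 46	θ: 1.531 -0.559	θ̇: 1.182 -0.227	tcp: -0.358 -0.021 0.588	τ: -0.837 2.511
step 47	θ: 1.549 -0.562	θ̇: 1.157 -0.238	tcp: -0.362 -0.025 0.585	τ: -0.875 2.514
step 48	θ: 1.566 -0.566	θ̇: 1.133 -0.247	tcp: -0.366 -0.029 0.582	τ: -0.911 2.520
step 49	θ: 1.583 -0.570	θ̇: 1.109 -0.256	tcp: -0.370 -0.033 0.579	τ: -0.946 2.528
step 50	θ: 1.599 -0.574	θ̇: 1.085 -0.264	tcp: -0.373 -0.037 0.576	τ: -0.979 2.538
step 51	θ: 1.615 -0.578	θ̇: 1.060 -0.272	tcp: -0.377 -0.040 0.573	τ: -1.011 2.550
step 52	θ: 1.631 -0.582	θ̇: 1.037 -0.278	tcp: -0.380 -0.044 0.570	τ: -1.041 2.563
step 53	θ: 1.646 -0.586	θ̇: 1.013 -0.285	tcp: -0.383 -0.047 0.567	τ: -1.070 2.578
step 54	θ: 1.661 -0.590	θ̇: 0.989 -0.290	tcp: -0.386 -0.050 0.564	τ: -1.097 2.594
step 55	θ: 1.676 -0.595	θ̇: 0.966 -0.295	tcp: -0.389 -0.053 0.561	τ: -1.124 2.612
step 56	θ: 1.690 -0.599	θ̇: 0.943 -0.299	tcp: -0.392 -0.056 0.559	τ: -1.149 2.630
step 57	θ: 1.704 -0.604	θ̇: 0.920 -0.303	tcp: -0.395 -0.059 0.556	τ: -1.173 2.650
step 58	θ: 1.718 -0.608	θ̇: 0.898 -0.306	tcp: -0.398 -0.062 0.553	τ: -1.197 2.670
step 59	θ: 1.731 -0.613	θ̇: 0.876 -0.309	tcp: -0.401 -0.065 0.550	τ: -1.219 2.691
step 60	θ: 1.744 -0.617	θ̇: 0.854 -0.311	tcp: -0.403 -0.067 0.547	τ: -1.240 2.712
step 61	θ: 1.757 -0.622	θ̇: 0.833 -0.313	tcp: -0.405 -0.070 0.545	τ: -1.261 2.734
step 62	θ: 1.769 -0.627	θ̇: 0.812 -0.314	tcp: -0.408 -0.072 0.542	τ: -1.281 2.757
step 63	θ: 1.781 -0.632	θ̇: 0.792 -0.315	tcp: -0.410 -0.075 0.539	τ: -1.300 2.780
step 64	θ: 1.793 -0.636	θ̇: 0.771 -0.316	tcp: -0.412 -0.077 0.537	τ: -1.318 2.803
step 65	θ: 1.804 -0.641	θ̇: 0.752 -0.316	tcp: -0.414 -0.079 0.534	τ: -1.336 2.827
step 66	θ: 1.816 -0.646	θ̇: 0.732 -0.316	tcp: -0.416 -0.081 0.531	τ: -1.353 2.850
step 67	θ: 1.826 -0.651	θ̇: 0.713 -0.315	tcp: -0.418 -0.083 0.529	τ: -1.369 2.874
step 68	θ: 1.837 -0.655	θ̇: 0.695 -0.314	tcp: -0.420 -0.085 0.526	τ: -1.385 2.898
step 69	θ: 1.847 -0.660	θ̇: 0.677 -0.313	tcp: -0.422 -0.087 0.524	τ: -1.400 2.922
step 70	θ: 1.857 -0.665	θ̇: 0.659 -0.312	tcp: -0.424 -0.089 0.521	τ: -1.414 2.946
step 71	θ: 1.867 -0.669	θ̇: 0.642 -0.310	tcp: -0.426 -0.091 0.519	τ: -1.428 2.970
step 72	θ: 1.876 -0.674	θ̇: 0.625 -0.308	tcp: -0.427 -0.093 0.517	τ: -1.442 2.993
step 73	θ: 1.886 -0.679	θ̇: 0.608 -0.306	tcp: -0.429 -0.094 0.514
final tcp position (m): -0.429 -0.094 0.514


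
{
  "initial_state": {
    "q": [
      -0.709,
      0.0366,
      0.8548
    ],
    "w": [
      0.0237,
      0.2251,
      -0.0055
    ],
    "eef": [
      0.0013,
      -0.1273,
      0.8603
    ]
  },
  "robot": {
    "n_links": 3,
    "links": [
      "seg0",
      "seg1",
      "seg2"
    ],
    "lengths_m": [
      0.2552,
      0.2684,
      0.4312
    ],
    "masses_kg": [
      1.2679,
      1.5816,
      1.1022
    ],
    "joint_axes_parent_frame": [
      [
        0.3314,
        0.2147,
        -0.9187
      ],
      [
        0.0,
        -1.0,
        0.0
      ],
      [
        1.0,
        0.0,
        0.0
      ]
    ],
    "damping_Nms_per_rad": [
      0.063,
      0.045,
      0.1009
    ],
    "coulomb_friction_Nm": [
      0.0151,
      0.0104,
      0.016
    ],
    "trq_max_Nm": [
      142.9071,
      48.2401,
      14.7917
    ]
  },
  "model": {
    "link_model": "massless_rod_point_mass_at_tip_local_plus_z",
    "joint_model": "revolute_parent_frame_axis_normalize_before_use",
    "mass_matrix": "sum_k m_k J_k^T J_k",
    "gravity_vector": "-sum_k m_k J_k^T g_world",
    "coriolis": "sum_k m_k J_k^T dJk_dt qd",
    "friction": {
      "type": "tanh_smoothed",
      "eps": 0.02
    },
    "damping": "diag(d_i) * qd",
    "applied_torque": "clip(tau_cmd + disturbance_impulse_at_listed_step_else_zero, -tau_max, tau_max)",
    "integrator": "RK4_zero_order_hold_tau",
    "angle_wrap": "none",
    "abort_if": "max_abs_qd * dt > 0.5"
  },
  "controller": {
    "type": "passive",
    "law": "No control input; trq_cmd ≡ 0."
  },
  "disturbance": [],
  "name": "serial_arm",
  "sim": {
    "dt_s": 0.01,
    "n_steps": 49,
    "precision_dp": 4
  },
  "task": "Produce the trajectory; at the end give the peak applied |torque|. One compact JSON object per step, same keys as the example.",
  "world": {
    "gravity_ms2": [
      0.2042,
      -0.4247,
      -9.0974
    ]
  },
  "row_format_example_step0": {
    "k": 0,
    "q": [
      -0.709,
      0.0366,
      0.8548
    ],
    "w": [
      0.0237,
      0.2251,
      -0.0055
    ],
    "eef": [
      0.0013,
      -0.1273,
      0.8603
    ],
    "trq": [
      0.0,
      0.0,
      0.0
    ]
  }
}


{"k":1,"q":[-0.7096,0.039,0.8558],"w":[-0.1421,0.2603,0.2087],"eef":[0.0005,-0.1282,0.8599],"trq":[0.0,0.0,0.0]}
{"k":2,"q":[-0.7118,0.0418,0.859],"w":[-0.305,0.2969,0.4186],"eef":[-0.0001,-0.1294,0.8591],"trq":[0.0,0.0,0.0]}
{"k":3,"q":[-0.7157,0.045,0.8642],"w":[-0.4653,0.3357,0.6245],"eef":[-0.0004,-0.1307,0.8578],"trq":[0.0,0.0,0.0]}
{"k":4,"q":[-0.7211,0.0485,0.8714],"w":[-0.6222,0.3773,0.826],"eef":[-0.0005,-0.1323,0.8561],"trq":[0.0,0.0,0.0]}
{"k":5,"q":[-0.7281,0.0525,0.8807],"w":[-0.7754,0.4225,1.0226],"eef":[-0.0003,-0.1341,0.8539],"trq":[0.0,0.0,0.0]}
{"k":6,"q":[-0.7366,0.057,0.8919],"w":[-0.9243,0.4717,1.2142],"eef":[0.0002,-0.136,0.8513],"trq":[0.0,0.0,0.0]}
{"k":7,"q":[-0.7466,0.062,0.9049],"w":[-1.0685,0.5258,1.4003],"eef":[0.0009,-0.1382,0.8482],"trq":[0.0,0.0,0.0]}
{"k":8,"q":[-0.758,0.0675,0.9199],"w":[-1.2075,0.5853,1.5806],"eef":[0.0019,-0.1405,0.8446],"trq":[0.0,0.0,0.0]}
{"k":9,"q":[-0.7707,0.0737,0.9365],"w":[-1.3409,0.6507,1.7548],"eef":[0.0032,-0.143,0.8405],"trq":[0.0,0.0,0.0]}
{"k":10,"q":[-0.7848,0.0806,0.9549],"w":[-1.4681,0.7228,1.9225],"eef":[0.0047,-0.1456,0.836],"trq":[0.0,0.0,0.0]}
{"k":11,"q":[-0.8001,0.0882,0.975],"w":[-1.5888,0.802,2.0834],"eef":[0.0066,-0.1484,0.8309],"trq":[0.0,0.0,0.0]}
{"k":12,"q":[-0.8165,0.0966,0.9966],"w":[-1.7023,0.889,2.2372],"eef":[0.0087,-0.1512,0.8254],"trq":[0.0,0.0,0.0]}
{"k":13,"q":[-0.8341,0.106,1.0197],"w":[-1.808,0.9842,2.3834],"eef":[0.0111,-0.1542,0.8193],"trq":[0.0,0.0,0.0]}
{"k":14,"q":[-0.8527,0.1163,1.0442],"w":[-1.9054,1.0883,2.5218],"eef":[0.0137,-0.1573,0.8127],"trq":[0.0,0.0,0.0]}
{"k":15,"q":[-0.8722,0.1278,1.0701],"w":[-1.9938,1.2018,2.652],"eef":[0.0167,-0.1604,0.8055],"trq":[0.0,0.0,0.0]}
{"k":16,"q":[-0.8925,0.1404,1.0972],"w":[-2.0723,1.3251,2.7737],"eef":[0.02,-0.1636,0.7978],"trq":[0.0,0.0,0.0]}
{"k":17,"q":[-0.9136,0.1543,1.1255],"w":[-2.14,1.4588,2.8868],"eef":[0.0236,-0.1668,0.7896],"trq":[0.0,0.0,0.0]}
{"k":18,"q":[-0.9353,0.1696,1.1549],"w":[-2.196,1.6033,2.9908],"eef":[0.0275,-0.17,0.7808],"trq":[0.0,0.0,0.0]}
{"k":19,"q":[-0.9574,0.1864,1.1853],"w":[-2.2391,1.7591,3.0858],"eef":[0.0317,-0.1731,0.7714],"trq":[0.0,0.0,0.0]}
{"k":20,"q":[-0.98,0.2049,1.2166],"w":[-2.268,1.9265,3.1717],"eef":[0.0363,-0.1763,0.7615],"trq":[0.0,0.0,0.0]}
{"k":21,"q":[-1.0028,0.225,1.2487],"w":[-2.2812,2.1059,3.2486],"eef":[0.0411,-0.1794,0.751],"trq":[0.0,0.0,0.0]}
{"k":22,"q":[-1.0256,0.247,1.2816],"w":[-2.2769,2.2977,3.3166],"eef":[0.0463,-0.1824,0.7399],"trq":[0.0,0.0,0.0]}
{"k":23,"q":[-1.0482,0.271,1.315],"w":[-2.2534,2.502,3.3763],"eef":[0.0517,-0.1853,0.7282],"trq":[0.0,0.0,0.0]}
{"k":24,"q":[-1.0706,0.2971,1.3491],"w":[-2.2085,2.7191,3.4282],"eef":[0.0575,-0.1881,0.7159],"trq":[0.0,0.0,0.0]}
{"k":25,"q":[-1.0923,0.3254,1.3836],"w":[-2.14,2.9493,3.4734],"eef":[0.0635,-0.1909,0.7031],"trq":[0.0,0.0,0.0]}
{"k":26,"q":[-1.1133,0.3561,1.4185],"w":[-2.0455,3.1928,3.5129],"eef":[0.0698,-0.1934,0.6896],"trq":[0.0,0.0,0.0]}
{"k":27,"q":[-1.1331,0.3893,1.4538],"w":[-1.9223,3.4501,3.5483],"eef":[0.0764,-0.1959,0.6756],"trq":[0.0,0.0,0.0]}
{"k":28,"q":[-1.1516,0.4252,1.4895],"w":[-1.7678,3.7216,3.5815],"eef":[0.0832,-0.1982,0.6609],"trq":[0.0,0.0,0.0]}
{"k":29,"q":[-1.1684,0.4638,1.5255],"w":[-1.579,4.0083,3.6148],"eef":[0.0902,-0.2004,0.6455],"trq":[0.0,0.0,0.0]}
{"k":30,"q":[-1.1831,0.5054,1.5618],"w":[-1.3533,4.3112,3.6508],"eef":[0.0973,-0.2025,0.6295],"trq":[0.0,0.0,0.0]}
{"k":31,"q":[-1.1953,0.5501,1.5985],"w":[-1.0877,4.6322,3.6923],"eef":[0.1045,-0.2044,0.6128],"trq":[0.0,0.0,0.0]}
{"k":32,"q":[-1.2047,0.5981,1.6357],"w":[-0.7796,4.9738,3.7425],"eef":[0.1117,-0.2061,0.5954],"trq":[0.0,0.0,0.0]}
{"k":33,"q":[-1.2107,0.6496,1.6734],"w":[-0.4262,5.3392,3.8047],"eef":[0.1189,-0.2077,0.5773],"trq":[0.0,0.0,0.0]}
{"k":34,"q":[-1.213,0.705,1.7118],"w":[-0.0254,5.7327,3.8822],"eef":[0.1259,-0.209,0.5584],"trq":[0.0,0.0,0.0]}
{"k":35,"q":[-1.2111,0.7644,1.7511],"w":[0.4226,6.1599,3.9773],"eef":[0.1327,-0.2101,0.5387],"trq":[0.0,0.0,0.0]}
{"k":36,"q":[-1.2044,0.8283,1.7914],"w":[0.9203,6.6267,4.0929],"eef":[0.1391,-0.2108,0.5184],"trq":[0.0,0.0,0.0]}
{"k":37,"q":[-1.1925,0.8971,1.833],"w":[1.4671,7.1393,4.2306],"eef":[0.145,-0.2111,0.4974],"trq":[0.0,0.0,0.0]}
{"k":38,"q":[-1.1749,0.9713,1.8761],"w":[2.0589,7.7031,4.3901],"eef":[0.1503,-0.2108,0.4759],"trq":[0.0,0.0,0.0]}
{"k":39,"q":[-1.1512,1.0513,1.9209],"w":[2.6868,8.3205,4.5684],"eef":[0.1547,-0.2097,0.4542],"trq":[0.0,0.0,0.0]}
{"k":40,"q":[-1.1211,1.1378,1.9675],"w":[3.3331,8.987,4.7582],"eef":[0.1583,-0.2077,0.4327],"trq":[0.0,0.0,0.0]}
{"k":41,"q":[-1.0846,1.2312,2.016],"w":[3.9683,9.6866,4.9464],"eef":[0.1608,-0.2046,0.412],"trq":[0.0,0.0,0.0]}
{"k":42,"q":[-1.042,1.3316,2.0664],"w":[4.5489,10.3873,5.1126],"eef":[0.1623,-0.2001,0.3928],"trq":[0.0,0.0,0.0]}
{"k":43,"q":[-0.994,1.4388,2.1181],"w":[5.0216,11.042,5.2313],"eef":[0.1626,-0.1944,0.376],"trq":[0.0,0.0,0.0]}
{"k":44,"q":[-0.9421,1.5521,2.1707],"w":[5.336,11.5984,5.2784],"eef":[0.1618,-0.1876,0.3624],"trq":[0.0,0.0,0.0]}
{"k":45,"q":[-0.8879,1.6703,2.2234],"w":[5.4651,12.0173,5.2415],"eef":[0.1598,-0.1799,0.3526],"trq":[0.0,0.0,0.0]}
{"k":46,"q":[-0.8333,1.7919,2.2753],"w":[5.417,12.2877,5.1262],"eef":[0.1566,-0.1719,0.3469],"trq":[0.0,0.0,0.0]}
{"k":47,"q":[-0.78,1.9156,2.3257],"w":[5.2294,12.4273,4.9518],"eef":[0.1522,-0.1639,0.3451],"trq":[0.0,0.0,0.0]}
{"k":48,"q":[-0.7291,2.0402,2.3742],"w":[4.9505,12.4687,4.7416],"eef":[0.1463,-0.1564,0.3469],"trq":[0.0,0.0,0.0]}
{"k":49,"q":[-0.6812,2.1648,2.4205],"w":[4.6223,12.4455,4.5142],"eef":[0.1389,-0.1496,0.3513]}
{"summary": "max |trq| (N\u00b7m): 0.0000"}
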